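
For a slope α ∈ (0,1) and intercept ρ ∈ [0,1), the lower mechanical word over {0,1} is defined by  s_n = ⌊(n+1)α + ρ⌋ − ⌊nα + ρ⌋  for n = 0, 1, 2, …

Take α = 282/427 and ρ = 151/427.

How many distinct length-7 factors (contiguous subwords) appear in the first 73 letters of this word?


8

t_n = ⌊(n·282+151)/427⌋ for n = 0 … 73:
  n=0…9: ⌊151/427⌋=0 ⌊433/427⌋=1 ⌊715/427⌋=1 ⌊997/427⌋=2 ⌊1279/427⌋=2 ⌊1561/427⌋=3 ⌊1843/427⌋=4 ⌊2125/427⌋=4 ⌊2407/427⌋=5 ⌊2689/427⌋=6
  n=10…19: ⌊2971/427⌋=6 ⌊3253/427⌋=7 ⌊3535/427⌋=8 ⌊3817/427⌋=8 ⌊4099/427⌋=9 ⌊4381/427⌋=10 ⌊4663/427⌋=10 ⌊4945/427⌋=11 ⌊5227/427⌋=12 ⌊5509/427⌋=12
  n=20…29: ⌊5791/427⌋=13 ⌊6073/427⌋=14 ⌊6355/427⌋=14 ⌊6637/427⌋=15 ⌊6919/427⌋=16 ⌊7201/427⌋=16 ⌊7483/427⌋=17 ⌊7765/427⌋=18 ⌊8047/427⌋=18 ⌊8329/427⌋=19
  n=30…39: ⌊8611/427⌋=20 ⌊8893/427⌋=20 ⌊9175/427⌋=21 ⌊9457/427⌋=22 ⌊9739/427⌋=22 ⌊10021/427⌋=23 ⌊10303/427⌋=24 ⌊10585/427⌋=24 ⌊10867/427⌋=25 ⌊11149/427⌋=26
  n=40…49: ⌊11431/427⌋=26 ⌊11713/427⌋=27 ⌊11995/427⌋=28 ⌊12277/427⌋=28 ⌊12559/427⌋=29 ⌊12841/427⌋=30 ⌊13123/427⌋=30 ⌊13405/427⌋=31 ⌊13687/427⌋=32 ⌊13969/427⌋=32
  n=50…59: ⌊14251/427⌋=33 ⌊14533/427⌋=34 ⌊14815/427⌋=34 ⌊15097/427⌋=35 ⌊15379/427⌋=36 ⌊15661/427⌋=36 ⌊15943/427⌋=37 ⌊16225/427⌋=37 ⌊16507/427⌋=38 ⌊16789/427⌋=39
  n=60…69: ⌊17071/427⌋=39 ⌊17353/427⌋=40 ⌊17635/427⌋=41 ⌊17917/427⌋=41 ⌊18199/427⌋=42 ⌊18481/427⌋=43 ⌊18763/427⌋=43 ⌊19045/427⌋=44 ⌊19327/427⌋=45 ⌊19609/427⌋=45
  n=70…73: ⌊19891/427⌋=46 ⌊20173/427⌋=47 ⌊20455/427⌋=47 ⌊20737/427⌋=48
s_n = t_(n+1) − t_n for n = 0 … 72 gives
prefix = 1010110110110110110110110110110110110110110110110110110101101101101101101
slide a length-7 window over [0..6] … [66..72] (67 windows); first occurrence of each distinct factor:
  [  0..  6] 1010110
  [  1..  7] 0101101
  [  2..  8] 1011011
  [  3..  9] 0110110
  [  4.. 10] 1101101
  [ 50.. 56] 1011010
  [ 51.. 57] 0110101
  [ 52.. 58] 1101011
  (the other 59 windows repeat one of these)
distinct factors: {0101101, 0110101, 0110110, 1010110, 1011010, 1011011, 1101011, 1101101}
count = 8  (Sturmian bound for length 7 is 8)


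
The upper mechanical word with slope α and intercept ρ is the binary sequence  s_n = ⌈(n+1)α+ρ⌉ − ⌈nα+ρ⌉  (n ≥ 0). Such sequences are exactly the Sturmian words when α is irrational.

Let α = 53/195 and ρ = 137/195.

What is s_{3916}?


(n+1)α + ρ = (3917·53 + 137) / 195 = 207738/195
nα + ρ     = (3916·53 + 137) / 195 = 207685/195
⌈207738/195⌉ = 1066,  ⌈207685/195⌉ = 1066
s_{3916} = 1066 − 1066 = 0

0


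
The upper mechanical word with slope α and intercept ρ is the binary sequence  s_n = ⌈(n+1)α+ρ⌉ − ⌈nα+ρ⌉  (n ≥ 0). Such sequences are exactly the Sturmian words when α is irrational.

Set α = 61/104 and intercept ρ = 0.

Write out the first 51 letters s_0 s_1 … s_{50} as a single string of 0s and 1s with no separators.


n=0: ⌈(1·61)/104⌉ − ⌈(0·61)/104⌉ = ⌈61/104⌉ − ⌈0/104⌉ = 1 − 0 = 1
n=1: ⌈(2·61)/104⌉ − ⌈(1·61)/104⌉ = ⌈122/104⌉ − ⌈61/104⌉ = 2 − 1 = 1
n=2: ⌈(3·61)/104⌉ − ⌈(2·61)/104⌉ = ⌈183/104⌉ − ⌈122/104⌉ = 2 − 2 = 0
n=3: ⌈(4·61)/104⌉ − ⌈(3·61)/104⌉ = ⌈244/104⌉ − ⌈183/104⌉ = 3 − 2 = 1
n=4: ⌈(5·61)/104⌉ − ⌈(4·61)/104⌉ = ⌈305/104⌉ − ⌈244/104⌉ = 3 − 3 = 0
n=5: ⌈(6·61)/104⌉ − ⌈(5·61)/104⌉ = ⌈366/104⌉ − ⌈305/104⌉ = 4 − 3 = 1
n=6: ⌈(7·61)/104⌉ − ⌈(6·61)/104⌉ = ⌈427/104⌉ − ⌈366/104⌉ = 5 − 4 = 1
n=7: ⌈(8·61)/104⌉ − ⌈(7·61)/104⌉ = ⌈488/104⌉ − ⌈427/104⌉ = 5 − 5 = 0
n=8: ⌈(9·61)/104⌉ − ⌈(8·61)/104⌉ = ⌈549/104⌉ − ⌈488/104⌉ = 6 − 5 = 1
n=9: ⌈(10·61)/104⌉ − ⌈(9·61)/104⌉ = ⌈610/104⌉ − ⌈549/104⌉ = 6 − 6 = 0
n=10: ⌈(11·61)/104⌉ − ⌈(10·61)/104⌉ = ⌈671/104⌉ − ⌈610/104⌉ = 7 − 6 = 1
n=11: ⌈(12·61)/104⌉ − ⌈(11·61)/104⌉ = ⌈732/104⌉ − ⌈671/104⌉ = 8 − 7 = 1
n=12: ⌈(13·61)/104⌉ − ⌈(12·61)/104⌉ = ⌈793/104⌉ − ⌈732/104⌉ = 8 − 8 = 0
n=13: ⌈(14·61)/104⌉ − ⌈(13·61)/104⌉ = ⌈854/104⌉ − ⌈793/104⌉ = 9 − 8 = 1
n=14: ⌈(15·61)/104⌉ − ⌈(14·61)/104⌉ = ⌈915/104⌉ − ⌈854/104⌉ = 9 − 9 = 0
n=15: ⌈(16·61)/104⌉ − ⌈(15·61)/104⌉ = ⌈976/104⌉ − ⌈915/104⌉ = 10 − 9 = 1
n=16: ⌈(17·61)/104⌉ − ⌈(16·61)/104⌉ = ⌈1037/104⌉ − ⌈976/104⌉ = 10 − 10 = 0
n=17: ⌈(18·61)/104⌉ − ⌈(17·61)/104⌉ = ⌈1098/104⌉ − ⌈1037/104⌉ = 11 − 10 = 1
n=18: ⌈(19·61)/104⌉ − ⌈(18·61)/104⌉ = ⌈1159/104⌉ − ⌈1098/104⌉ = 12 − 11 = 1
n=19: ⌈(20·61)/104⌉ − ⌈(19·61)/104⌉ = ⌈1220/104⌉ − ⌈1159/104⌉ = 12 − 12 = 0
n=20: ⌈(21·61)/104⌉ − ⌈(20·61)/104⌉ = ⌈1281/104⌉ − ⌈1220/104⌉ = 13 − 12 = 1
n=21: ⌈(22·61)/104⌉ − ⌈(21·61)/104⌉ = ⌈1342/104⌉ − ⌈1281/104⌉ = 13 − 13 = 0
n=22: ⌈(23·61)/104⌉ − ⌈(22·61)/104⌉ = ⌈1403/104⌉ − ⌈1342/104⌉ = 14 − 13 = 1
n=23: ⌈(24·61)/104⌉ − ⌈(23·61)/104⌉ = ⌈1464/104⌉ − ⌈1403/104⌉ = 15 − 14 = 1
n=24: ⌈(25·61)/104⌉ − ⌈(24·61)/104⌉ = ⌈1525/104⌉ − ⌈1464/104⌉ = 15 − 15 = 0
n=25: ⌈(26·61)/104⌉ − ⌈(25·61)/104⌉ = ⌈1586/104⌉ − ⌈1525/104⌉ = 16 − 15 = 1
n=26: ⌈(27·61)/104⌉ − ⌈(26·61)/104⌉ = ⌈1647/104⌉ − ⌈1586/104⌉ = 16 − 16 = 0
n=27: ⌈(28·61)/104⌉ − ⌈(27·61)/104⌉ = ⌈1708/104⌉ − ⌈1647/104⌉ = 17 − 16 = 1
n=28: ⌈(29·61)/104⌉ − ⌈(28·61)/104⌉ = ⌈1769/104⌉ − ⌈1708/104⌉ = 18 − 17 = 1
n=29: ⌈(30·61)/104⌉ − ⌈(29·61)/104⌉ = ⌈1830/104⌉ − ⌈1769/104⌉ = 18 − 18 = 0
n=30: ⌈(31·61)/104⌉ − ⌈(30·61)/104⌉ = ⌈1891/104⌉ − ⌈1830/104⌉ = 19 − 18 = 1
n=31: ⌈(32·61)/104⌉ − ⌈(31·61)/104⌉ = ⌈1952/104⌉ − ⌈1891/104⌉ = 19 − 19 = 0
n=32: ⌈(33·61)/104⌉ − ⌈(32·61)/104⌉ = ⌈2013/104⌉ − ⌈1952/104⌉ = 20 − 19 = 1
n=33: ⌈(34·61)/104⌉ − ⌈(33·61)/104⌉ = ⌈2074/104⌉ − ⌈2013/104⌉ = 20 − 20 = 0
n=34: ⌈(35·61)/104⌉ − ⌈(34·61)/104⌉ = ⌈2135/104⌉ − ⌈2074/104⌉ = 21 − 20 = 1
n=35: ⌈(36·61)/104⌉ − ⌈(35·61)/104⌉ = ⌈2196/104⌉ − ⌈2135/104⌉ = 22 − 21 = 1
n=36: ⌈(37·61)/104⌉ − ⌈(36·61)/104⌉ = ⌈2257/104⌉ − ⌈2196/104⌉ = 22 − 22 = 0
n=37: ⌈(38·61)/104⌉ − ⌈(37·61)/104⌉ = ⌈2318/104⌉ − ⌈2257/104⌉ = 23 − 22 = 1
n=38: ⌈(39·61)/104⌉ − ⌈(38·61)/104⌉ = ⌈2379/104⌉ − ⌈2318/104⌉ = 23 − 23 = 0
n=39: ⌈(40·61)/104⌉ − ⌈(39·61)/104⌉ = ⌈2440/104⌉ − ⌈2379/104⌉ = 24 − 23 = 1
n=40: ⌈(41·61)/104⌉ − ⌈(40·61)/104⌉ = ⌈2501/104⌉ − ⌈2440/104⌉ = 25 − 24 = 1
n=41: ⌈(42·61)/104⌉ − ⌈(41·61)/104⌉ = ⌈2562/104⌉ − ⌈2501/104⌉ = 25 − 25 = 0
n=42: ⌈(43·61)/104⌉ − ⌈(42·61)/104⌉ = ⌈2623/104⌉ − ⌈2562/104⌉ = 26 − 25 = 1
n=43: ⌈(44·61)/104⌉ − ⌈(43·61)/104⌉ = ⌈2684/104⌉ − ⌈2623/104⌉ = 26 − 26 = 0
n=44: ⌈(45·61)/104⌉ − ⌈(44·61)/104⌉ = ⌈2745/104⌉ − ⌈2684/104⌉ = 27 − 26 = 1
n=45: ⌈(46·61)/104⌉ − ⌈(45·61)/104⌉ = ⌈2806/104⌉ − ⌈2745/104⌉ = 27 − 27 = 0
n=46: ⌈(47·61)/104⌉ − ⌈(46·61)/104⌉ = ⌈2867/104⌉ − ⌈2806/104⌉ = 28 − 27 = 1
n=47: ⌈(48·61)/104⌉ − ⌈(47·61)/104⌉ = ⌈2928/104⌉ − ⌈2867/104⌉ = 29 − 28 = 1
n=48: ⌈(49·61)/104⌉ − ⌈(48·61)/104⌉ = ⌈2989/104⌉ − ⌈2928/104⌉ = 29 − 29 = 0
n=49: ⌈(50·61)/104⌉ − ⌈(49·61)/104⌉ = ⌈3050/104⌉ − ⌈2989/104⌉ = 30 − 29 = 1
n=50: ⌈(51·61)/104⌉ − ⌈(50·61)/104⌉ = ⌈3111/104⌉ − ⌈3050/104⌉ = 30 − 30 = 0

110101101011010101101011010110101011010110101011010


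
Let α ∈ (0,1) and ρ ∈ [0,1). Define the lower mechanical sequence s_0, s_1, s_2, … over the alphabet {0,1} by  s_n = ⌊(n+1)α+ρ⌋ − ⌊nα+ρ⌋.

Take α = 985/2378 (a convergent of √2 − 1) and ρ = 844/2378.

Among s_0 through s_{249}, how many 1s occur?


103

#1s = Σ_{n=0}^{249} s_n = Σ_{n=0}^{249} (⌊(n+1)α+ρ⌋ − ⌊nα+ρ⌋)
the sum telescopes: every ⌊nα+ρ⌋ with 0 < n < 250 appears once with + and once with −, leaving ⌊250α+ρ⌋ − ⌊0·α+ρ⌋
250α + ρ = (250·985 + 844) / 2378 = 247094/2378
ρ = 844/2378
⌊247094/2378⌋ = 103,  ⌊844/2378⌋ = 0
#1s = 103 − 0 = 103


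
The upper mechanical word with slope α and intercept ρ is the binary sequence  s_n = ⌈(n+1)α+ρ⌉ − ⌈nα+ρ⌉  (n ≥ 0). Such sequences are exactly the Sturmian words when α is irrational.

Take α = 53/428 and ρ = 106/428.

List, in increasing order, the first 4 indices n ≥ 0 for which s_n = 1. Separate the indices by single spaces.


6 14 22 30

n=0: ⌈159/428⌉−⌈106/428⌉ = 1−1 = 0
n=1: ⌈212/428⌉−⌈159/428⌉ = 1−1 = 0
n=2: ⌈265/428⌉−⌈212/428⌉ = 1−1 = 0
n=3: ⌈318/428⌉−⌈265/428⌉ = 1−1 = 0
n=4: ⌈371/428⌉−⌈318/428⌉ = 1−1 = 0
n=5: ⌈424/428⌉−⌈371/428⌉ = 1−1 = 0
n=6: ⌈477/428⌉−⌈424/428⌉ = 2−1 = 1  ← one
n=7: ⌈530/428⌉−⌈477/428⌉ = 2−2 = 0
n=8: ⌈583/428⌉−⌈530/428⌉ = 2−2 = 0
n=9: ⌈636/428⌉−⌈583/428⌉ = 2−2 = 0
n=10: ⌈689/428⌉−⌈636/428⌉ = 2−2 = 0
n=11: ⌈742/428⌉−⌈689/428⌉ = 2−2 = 0
n=12: ⌈795/428⌉−⌈742/428⌉ = 2−2 = 0
n=13: ⌈848/428⌉−⌈795/428⌉ = 2−2 = 0
n=14: ⌈901/428⌉−⌈848/428⌉ = 3−2 = 1  ← one
n=15: ⌈954/428⌉−⌈901/428⌉ = 3−3 = 0
n=16: ⌈1007/428⌉−⌈954/428⌉ = 3−3 = 0
n=17: ⌈1060/428⌉−⌈1007/428⌉ = 3−3 = 0
n=18: ⌈1113/428⌉−⌈1060/428⌉ = 3−3 = 0
n=19: ⌈1166/428⌉−⌈1113/428⌉ = 3−3 = 0
n=20: ⌈1219/428⌉−⌈1166/428⌉ = 3−3 = 0
n=21: ⌈1272/428⌉−⌈1219/428⌉ = 3−3 = 0
n=22: ⌈1325/428⌉−⌈1272/428⌉ = 4−3 = 1  ← one
n=23: ⌈1378/428⌉−⌈1325/428⌉ = 4−4 = 0
n=24: ⌈1431/428⌉−⌈1378/428⌉ = 4−4 = 0
n=25: ⌈1484/428⌉−⌈1431/428⌉ = 4−4 = 0
n=26: ⌈1537/428⌉−⌈1484/428⌉ = 4−4 = 0
n=27: ⌈1590/428⌉−⌈1537/428⌉ = 4−4 = 0
n=28: ⌈1643/428⌉−⌈1590/428⌉ = 4−4 = 0
n=29: ⌈1696/428⌉−⌈1643/428⌉ = 4−4 = 0
n=30: ⌈1749/428⌉−⌈1696/428⌉ = 5−4 = 1  ← one
positions of the first 4 ones: 6 14 22 30


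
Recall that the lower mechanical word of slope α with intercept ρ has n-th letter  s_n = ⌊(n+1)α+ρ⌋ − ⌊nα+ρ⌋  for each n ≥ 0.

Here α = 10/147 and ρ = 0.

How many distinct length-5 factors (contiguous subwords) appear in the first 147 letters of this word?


t_n = ⌊(n·10)/147⌋ for n = 0 … 147:
  n=0…9: ⌊0/147⌋=0 ⌊10/147⌋=0 ⌊20/147⌋=0 ⌊30/147⌋=0 ⌊40/147⌋=0 ⌊50/147⌋=0 ⌊60/147⌋=0 ⌊70/147⌋=0 ⌊80/147⌋=0 ⌊90/147⌋=0
  n=10…19: ⌊100/147⌋=0 ⌊110/147⌋=0 ⌊120/147⌋=0 ⌊130/147⌋=0 ⌊140/147⌋=0 ⌊150/147⌋=1 ⌊160/147⌋=1 ⌊170/147⌋=1 ⌊180/147⌋=1 ⌊190/147⌋=1
  n=20…29: ⌊200/147⌋=1 ⌊210/147⌋=1 ⌊220/147⌋=1 ⌊230/147⌋=1 ⌊240/147⌋=1 ⌊250/147⌋=1 ⌊260/147⌋=1 ⌊270/147⌋=1 ⌊280/147⌋=1 ⌊290/147⌋=1
  n=30…39: ⌊300/147⌋=2 ⌊310/147⌋=2 ⌊320/147⌋=2 ⌊330/147⌋=2 ⌊340/147⌋=2 ⌊350/147⌋=2 ⌊360/147⌋=2 ⌊370/147⌋=2 ⌊380/147⌋=2 ⌊390/147⌋=2
  n=40…49: ⌊400/147⌋=2 ⌊410/147⌋=2 ⌊420/147⌋=2 ⌊430/147⌋=2 ⌊440/147⌋=2 ⌊450/147⌋=3 ⌊460/147⌋=3 ⌊470/147⌋=3 ⌊480/147⌋=3 ⌊490/147⌋=3
  n=50…59: ⌊500/147⌋=3 ⌊510/147⌋=3 ⌊520/147⌋=3 ⌊530/147⌋=3 ⌊540/147⌋=3 ⌊550/147⌋=3 ⌊560/147⌋=3 ⌊570/147⌋=3 ⌊580/147⌋=3 ⌊590/147⌋=4
  n=60…69: ⌊600/147⌋=4 ⌊610/147⌋=4 ⌊620/147⌋=4 ⌊630/147⌋=4 ⌊640/147⌋=4 ⌊650/147⌋=4 ⌊660/147⌋=4 ⌊670/147⌋=4 ⌊680/147⌋=4 ⌊690/147⌋=4
  n=70…79: ⌊700/147⌋=4 ⌊710/147⌋=4 ⌊720/147⌋=4 ⌊730/147⌋=4 ⌊740/147⌋=5 ⌊750/147⌋=5 ⌊760/147⌋=5 ⌊770/147⌋=5 ⌊780/147⌋=5 ⌊790/147⌋=5
  n=80…89: ⌊800/147⌋=5 ⌊810/147⌋=5 ⌊820/147⌋=5 ⌊830/147⌋=5 ⌊840/147⌋=5 ⌊850/147⌋=5 ⌊860/147⌋=5 ⌊870/147⌋=5 ⌊880/147⌋=5 ⌊890/147⌋=6
  n=90…99: ⌊900/147⌋=6 ⌊910/147⌋=6 ⌊920/147⌋=6 ⌊930/147⌋=6 ⌊940/147⌋=6 ⌊950/147⌋=6 ⌊960/147⌋=6 ⌊970/147⌋=6 ⌊980/147⌋=6 ⌊990/147⌋=6
  n=100…109: ⌊1000/147⌋=6 ⌊1010/147⌋=6 ⌊1020/147⌋=6 ⌊1030/147⌋=7 ⌊1040/147⌋=7 ⌊1050/147⌋=7 ⌊1060/147⌋=7 ⌊1070/147⌋=7 ⌊1080/147⌋=7 ⌊1090/147⌋=7
  n=110…119: ⌊1100/147⌋=7 ⌊1110/147⌋=7 ⌊1120/147⌋=7 ⌊1130/147⌋=7 ⌊1140/147⌋=7 ⌊1150/147⌋=7 ⌊1160/147⌋=7 ⌊1170/147⌋=7 ⌊1180/147⌋=8 ⌊1190/147⌋=8
  n=120…129: ⌊1200/147⌋=8 ⌊1210/147⌋=8 ⌊1220/147⌋=8 ⌊1230/147⌋=8 ⌊1240/147⌋=8 ⌊1250/147⌋=8 ⌊1260/147⌋=8 ⌊1270/147⌋=8 ⌊1280/147⌋=8 ⌊1290/147⌋=8
  n=130…139: ⌊1300/147⌋=8 ⌊1310/147⌋=8 ⌊1320/147⌋=8 ⌊1330/147⌋=9 ⌊1340/147⌋=9 ⌊1350/147⌋=9 ⌊1360/147⌋=9 ⌊1370/147⌋=9 ⌊1380/147⌋=9 ⌊1390/147⌋=9
  n=140…147: ⌊1400/147⌋=9 ⌊1410/147⌋=9 ⌊1420/147⌋=9 ⌊1430/147⌋=9 ⌊1440/147⌋=9 ⌊1450/147⌋=9 ⌊1460/147⌋=9 ⌊1470/147⌋=10
s_n = t_(n+1) − t_n for n = 0 … 146 gives
prefix = 000000000000001000000000000001000000000000001000000000000010000000000000010000000000000010000000000000100000000000000100000000000000100000000000001
slide a length-5 window over [0..4] … [142..146] (143 windows); first occurrence of each distinct factor:
  [  0..  4] 00000
  [ 10.. 14] 00001
  [ 11.. 15] 00010
  [ 12.. 16] 00100
  [ 13.. 17] 01000
  [ 14.. 18] 10000
  (the other 137 windows repeat one of these)
distinct factors: {00000, 00001, 00010, 00100, 01000, 10000}
count = 6  (Sturmian bound for length 5 is 6)

6


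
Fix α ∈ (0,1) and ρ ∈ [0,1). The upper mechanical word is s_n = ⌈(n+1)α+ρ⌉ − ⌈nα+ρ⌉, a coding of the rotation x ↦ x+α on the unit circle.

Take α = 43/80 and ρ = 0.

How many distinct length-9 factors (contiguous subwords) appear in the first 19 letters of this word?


8

t_n = ⌈(n·43)/80⌉ for n = 0 … 19:
  n=0…9: ⌈0/80⌉=0 ⌈43/80⌉=1 ⌈86/80⌉=2 ⌈129/80⌉=2 ⌈172/80⌉=3 ⌈215/80⌉=3 ⌈258/80⌉=4 ⌈301/80⌉=4 ⌈344/80⌉=5 ⌈387/80⌉=5
  n=10…19: ⌈430/80⌉=6 ⌈473/80⌉=6 ⌈516/80⌉=7 ⌈559/80⌉=7 ⌈602/80⌉=8 ⌈645/80⌉=9 ⌈688/80⌉=9 ⌈731/80⌉=10 ⌈774/80⌉=10 ⌈817/80⌉=11
s_n = t_(n+1) − t_n for n = 0 … 18 gives
prefix = 1101010101010110101
slide a length-9 window over [0..8] … [10..18] (11 windows); first occurrence of each distinct factor:
  [  0..  8] 110101010
  [  1..  9] 101010101
  [  2.. 10] 010101010
  [  6.. 14] 010101011
  [  7.. 15] 101010110
  [  8.. 16] 010101101
  [  9.. 17] 101011010
  [ 10.. 18] 010110101
  (the other 3 windows repeat one of these)
distinct factors: {010101010, 010101011, 010101101, 010110101, 101010101, 101010110, 101011010, 110101010}
count = 8  (Sturmian bound for length 9 is 10)


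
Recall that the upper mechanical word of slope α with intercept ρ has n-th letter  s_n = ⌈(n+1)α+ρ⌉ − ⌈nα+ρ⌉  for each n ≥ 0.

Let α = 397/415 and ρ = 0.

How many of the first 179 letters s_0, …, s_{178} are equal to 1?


172

#1s = Σ_{n=0}^{178} s_n = Σ_{n=0}^{178} (⌈(n+1)α+ρ⌉ − ⌈nα+ρ⌉)
the sum telescopes: every ⌈nα+ρ⌉ with 0 < n < 179 appears once with + and once with −, leaving ⌈179α+ρ⌉ − ⌈0·α+ρ⌉
179α + ρ = (179·397) / 415 = 71063/415
ρ = 0/415
⌈71063/415⌉ = 172,  ⌈0/415⌉ = 0
#1s = 172 − 0 = 172


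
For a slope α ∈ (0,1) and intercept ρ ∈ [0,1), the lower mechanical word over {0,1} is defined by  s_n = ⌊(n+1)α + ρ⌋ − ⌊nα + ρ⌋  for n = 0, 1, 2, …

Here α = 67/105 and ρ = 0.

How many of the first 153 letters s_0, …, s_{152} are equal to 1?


97

#1s = Σ_{n=0}^{152} s_n = Σ_{n=0}^{152} (⌊(n+1)α+ρ⌋ − ⌊nα+ρ⌋)
the sum telescopes: every ⌊nα+ρ⌋ with 0 < n < 153 appears once with + and once with −, leaving ⌊153α+ρ⌋ − ⌊0·α+ρ⌋
153α + ρ = (153·67) / 105 = 10251/105
ρ = 0/105
⌊10251/105⌋ = 97,  ⌊0/105⌋ = 0
#1s = 97 − 0 = 97


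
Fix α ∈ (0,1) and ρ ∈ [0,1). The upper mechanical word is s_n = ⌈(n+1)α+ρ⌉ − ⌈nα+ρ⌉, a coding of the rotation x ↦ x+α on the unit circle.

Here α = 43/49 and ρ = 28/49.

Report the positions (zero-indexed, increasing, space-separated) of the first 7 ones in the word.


n=0: ⌈71/49⌉−⌈28/49⌉ = 2−1 = 1  ← one
n=1: ⌈114/49⌉−⌈71/49⌉ = 3−2 = 1  ← one
n=2: ⌈157/49⌉−⌈114/49⌉ = 4−3 = 1  ← one
n=3: ⌈200/49⌉−⌈157/49⌉ = 5−4 = 1  ← one
n=4: ⌈243/49⌉−⌈200/49⌉ = 5−5 = 0
n=5: ⌈286/49⌉−⌈243/49⌉ = 6−5 = 1  ← one
n=6: ⌈329/49⌉−⌈286/49⌉ = 7−6 = 1  ← one
n=7: ⌈372/49⌉−⌈329/49⌉ = 8−7 = 1  ← one
positions of the first 7 ones: 0 1 2 3 5 6 7

0 1 2 3 5 6 7


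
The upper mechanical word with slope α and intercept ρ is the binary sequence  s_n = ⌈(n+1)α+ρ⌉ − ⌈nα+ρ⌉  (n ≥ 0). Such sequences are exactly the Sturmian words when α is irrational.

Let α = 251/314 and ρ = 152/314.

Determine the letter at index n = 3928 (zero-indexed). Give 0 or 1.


1

(n+1)α + ρ = (3929·251 + 152) / 314 = 986331/314
nα + ρ     = (3928·251 + 152) / 314 = 986080/314
⌈986331/314⌉ = 3142,  ⌈986080/314⌉ = 3141
s_{3928} = 3142 − 3141 = 1


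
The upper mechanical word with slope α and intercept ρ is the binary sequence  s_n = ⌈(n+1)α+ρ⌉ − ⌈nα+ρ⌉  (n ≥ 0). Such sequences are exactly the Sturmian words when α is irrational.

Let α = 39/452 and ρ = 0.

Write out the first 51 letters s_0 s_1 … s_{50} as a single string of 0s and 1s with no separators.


100000000001000000000001000000000010000000000010000

n=0: ⌈(1·39)/452⌉ − ⌈(0·39)/452⌉ = ⌈39/452⌉ − ⌈0/452⌉ = 1 − 0 = 1
n=1: ⌈(2·39)/452⌉ − ⌈(1·39)/452⌉ = ⌈78/452⌉ − ⌈39/452⌉ = 1 − 1 = 0
n=2: ⌈(3·39)/452⌉ − ⌈(2·39)/452⌉ = ⌈117/452⌉ − ⌈78/452⌉ = 1 − 1 = 0
n=3: ⌈(4·39)/452⌉ − ⌈(3·39)/452⌉ = ⌈156/452⌉ − ⌈117/452⌉ = 1 − 1 = 0
n=4: ⌈(5·39)/452⌉ − ⌈(4·39)/452⌉ = ⌈195/452⌉ − ⌈156/452⌉ = 1 − 1 = 0
n=5: ⌈(6·39)/452⌉ − ⌈(5·39)/452⌉ = ⌈234/452⌉ − ⌈195/452⌉ = 1 − 1 = 0
n=6: ⌈(7·39)/452⌉ − ⌈(6·39)/452⌉ = ⌈273/452⌉ − ⌈234/452⌉ = 1 − 1 = 0
n=7: ⌈(8·39)/452⌉ − ⌈(7·39)/452⌉ = ⌈312/452⌉ − ⌈273/452⌉ = 1 − 1 = 0
n=8: ⌈(9·39)/452⌉ − ⌈(8·39)/452⌉ = ⌈351/452⌉ − ⌈312/452⌉ = 1 − 1 = 0
n=9: ⌈(10·39)/452⌉ − ⌈(9·39)/452⌉ = ⌈390/452⌉ − ⌈351/452⌉ = 1 − 1 = 0
n=10: ⌈(11·39)/452⌉ − ⌈(10·39)/452⌉ = ⌈429/452⌉ − ⌈390/452⌉ = 1 − 1 = 0
n=11: ⌈(12·39)/452⌉ − ⌈(11·39)/452⌉ = ⌈468/452⌉ − ⌈429/452⌉ = 2 − 1 = 1
n=12: ⌈(13·39)/452⌉ − ⌈(12·39)/452⌉ = ⌈507/452⌉ − ⌈468/452⌉ = 2 − 2 = 0
n=13: ⌈(14·39)/452⌉ − ⌈(13·39)/452⌉ = ⌈546/452⌉ − ⌈507/452⌉ = 2 − 2 = 0
n=14: ⌈(15·39)/452⌉ − ⌈(14·39)/452⌉ = ⌈585/452⌉ − ⌈546/452⌉ = 2 − 2 = 0
n=15: ⌈(16·39)/452⌉ − ⌈(15·39)/452⌉ = ⌈624/452⌉ − ⌈585/452⌉ = 2 − 2 = 0
n=16: ⌈(17·39)/452⌉ − ⌈(16·39)/452⌉ = ⌈663/452⌉ − ⌈624/452⌉ = 2 − 2 = 0
n=17: ⌈(18·39)/452⌉ − ⌈(17·39)/452⌉ = ⌈702/452⌉ − ⌈663/452⌉ = 2 − 2 = 0
n=18: ⌈(19·39)/452⌉ − ⌈(18·39)/452⌉ = ⌈741/452⌉ − ⌈702/452⌉ = 2 − 2 = 0
n=19: ⌈(20·39)/452⌉ − ⌈(19·39)/452⌉ = ⌈780/452⌉ − ⌈741/452⌉ = 2 − 2 = 0
n=20: ⌈(21·39)/452⌉ − ⌈(20·39)/452⌉ = ⌈819/452⌉ − ⌈780/452⌉ = 2 − 2 = 0
n=21: ⌈(22·39)/452⌉ − ⌈(21·39)/452⌉ = ⌈858/452⌉ − ⌈819/452⌉ = 2 − 2 = 0
n=22: ⌈(23·39)/452⌉ − ⌈(22·39)/452⌉ = ⌈897/452⌉ − ⌈858/452⌉ = 2 − 2 = 0
n=23: ⌈(24·39)/452⌉ − ⌈(23·39)/452⌉ = ⌈936/452⌉ − ⌈897/452⌉ = 3 − 2 = 1
n=24: ⌈(25·39)/452⌉ − ⌈(24·39)/452⌉ = ⌈975/452⌉ − ⌈936/452⌉ = 3 − 3 = 0
n=25: ⌈(26·39)/452⌉ − ⌈(25·39)/452⌉ = ⌈1014/452⌉ − ⌈975/452⌉ = 3 − 3 = 0
n=26: ⌈(27·39)/452⌉ − ⌈(26·39)/452⌉ = ⌈1053/452⌉ − ⌈1014/452⌉ = 3 − 3 = 0
n=27: ⌈(28·39)/452⌉ − ⌈(27·39)/452⌉ = ⌈1092/452⌉ − ⌈1053/452⌉ = 3 − 3 = 0
n=28: ⌈(29·39)/452⌉ − ⌈(28·39)/452⌉ = ⌈1131/452⌉ − ⌈1092/452⌉ = 3 − 3 = 0
n=29: ⌈(30·39)/452⌉ − ⌈(29·39)/452⌉ = ⌈1170/452⌉ − ⌈1131/452⌉ = 3 − 3 = 0
n=30: ⌈(31·39)/452⌉ − ⌈(30·39)/452⌉ = ⌈1209/452⌉ − ⌈1170/452⌉ = 3 − 3 = 0
n=31: ⌈(32·39)/452⌉ − ⌈(31·39)/452⌉ = ⌈1248/452⌉ − ⌈1209/452⌉ = 3 − 3 = 0
n=32: ⌈(33·39)/452⌉ − ⌈(32·39)/452⌉ = ⌈1287/452⌉ − ⌈1248/452⌉ = 3 − 3 = 0
n=33: ⌈(34·39)/452⌉ − ⌈(33·39)/452⌉ = ⌈1326/452⌉ − ⌈1287/452⌉ = 3 − 3 = 0
n=34: ⌈(35·39)/452⌉ − ⌈(34·39)/452⌉ = ⌈1365/452⌉ − ⌈1326/452⌉ = 4 − 3 = 1
n=35: ⌈(36·39)/452⌉ − ⌈(35·39)/452⌉ = ⌈1404/452⌉ − ⌈1365/452⌉ = 4 − 4 = 0
n=36: ⌈(37·39)/452⌉ − ⌈(36·39)/452⌉ = ⌈1443/452⌉ − ⌈1404/452⌉ = 4 − 4 = 0
n=37: ⌈(38·39)/452⌉ − ⌈(37·39)/452⌉ = ⌈1482/452⌉ − ⌈1443/452⌉ = 4 − 4 = 0
n=38: ⌈(39·39)/452⌉ − ⌈(38·39)/452⌉ = ⌈1521/452⌉ − ⌈1482/452⌉ = 4 − 4 = 0
n=39: ⌈(40·39)/452⌉ − ⌈(39·39)/452⌉ = ⌈1560/452⌉ − ⌈1521/452⌉ = 4 − 4 = 0
n=40: ⌈(41·39)/452⌉ − ⌈(40·39)/452⌉ = ⌈1599/452⌉ − ⌈1560/452⌉ = 4 − 4 = 0
n=41: ⌈(42·39)/452⌉ − ⌈(41·39)/452⌉ = ⌈1638/452⌉ − ⌈1599/452⌉ = 4 − 4 = 0
n=42: ⌈(43·39)/452⌉ − ⌈(42·39)/452⌉ = ⌈1677/452⌉ − ⌈1638/452⌉ = 4 − 4 = 0
n=43: ⌈(44·39)/452⌉ − ⌈(43·39)/452⌉ = ⌈1716/452⌉ − ⌈1677/452⌉ = 4 − 4 = 0
n=44: ⌈(45·39)/452⌉ − ⌈(44·39)/452⌉ = ⌈1755/452⌉ − ⌈1716/452⌉ = 4 − 4 = 0
n=45: ⌈(46·39)/452⌉ − ⌈(45·39)/452⌉ = ⌈1794/452⌉ − ⌈1755/452⌉ = 4 − 4 = 0
n=46: ⌈(47·39)/452⌉ − ⌈(46·39)/452⌉ = ⌈1833/452⌉ − ⌈1794/452⌉ = 5 − 4 = 1
n=47: ⌈(48·39)/452⌉ − ⌈(47·39)/452⌉ = ⌈1872/452⌉ − ⌈1833/452⌉ = 5 − 5 = 0
n=48: ⌈(49·39)/452⌉ − ⌈(48·39)/452⌉ = ⌈1911/452⌉ − ⌈1872/452⌉ = 5 − 5 = 0
n=49: ⌈(50·39)/452⌉ − ⌈(49·39)/452⌉ = ⌈1950/452⌉ − ⌈1911/452⌉ = 5 − 5 = 0
n=50: ⌈(51·39)/452⌉ − ⌈(50·39)/452⌉ = ⌈1989/452⌉ − ⌈1950/452⌉ = 5 − 5 = 0


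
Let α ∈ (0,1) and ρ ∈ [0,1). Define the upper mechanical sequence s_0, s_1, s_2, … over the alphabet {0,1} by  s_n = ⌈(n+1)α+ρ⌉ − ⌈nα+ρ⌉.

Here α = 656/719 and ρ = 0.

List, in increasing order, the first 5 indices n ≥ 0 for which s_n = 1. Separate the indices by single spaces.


0 1 2 3 4

n=0: ⌈656/719⌉−⌈0/719⌉ = 1−0 = 1  ← one
n=1: ⌈1312/719⌉−⌈656/719⌉ = 2−1 = 1  ← one
n=2: ⌈1968/719⌉−⌈1312/719⌉ = 3−2 = 1  ← one
n=3: ⌈2624/719⌉−⌈1968/719⌉ = 4−3 = 1  ← one
n=4: ⌈3280/719⌉−⌈2624/719⌉ = 5−4 = 1  ← one
positions of the first 5 ones: 0 1 2 3 4


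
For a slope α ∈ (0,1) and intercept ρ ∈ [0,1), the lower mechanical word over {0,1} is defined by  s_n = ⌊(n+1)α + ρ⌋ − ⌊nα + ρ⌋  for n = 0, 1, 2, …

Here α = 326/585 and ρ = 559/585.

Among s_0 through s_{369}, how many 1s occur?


#1s = Σ_{n=0}^{369} s_n = Σ_{n=0}^{369} (⌊(n+1)α+ρ⌋ − ⌊nα+ρ⌋)
the sum telescopes: every ⌊nα+ρ⌋ with 0 < n < 370 appears once with + and once with −, leaving ⌊370α+ρ⌋ − ⌊0·α+ρ⌋
370α + ρ = (370·326 + 559) / 585 = 121179/585
ρ = 559/585
⌊121179/585⌋ = 207,  ⌊559/585⌋ = 0
#1s = 207 − 0 = 207

207


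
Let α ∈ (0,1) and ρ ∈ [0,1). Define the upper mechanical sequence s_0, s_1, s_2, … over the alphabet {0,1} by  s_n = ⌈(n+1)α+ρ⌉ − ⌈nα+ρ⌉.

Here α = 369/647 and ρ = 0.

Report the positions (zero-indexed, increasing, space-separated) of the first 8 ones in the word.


n=0: ⌈369/647⌉−⌈0/647⌉ = 1−0 = 1  ← one
n=1: ⌈738/647⌉−⌈369/647⌉ = 2−1 = 1  ← one
n=2: ⌈1107/647⌉−⌈738/647⌉ = 2−2 = 0
n=3: ⌈1476/647⌉−⌈1107/647⌉ = 3−2 = 1  ← one
n=4: ⌈1845/647⌉−⌈1476/647⌉ = 3−3 = 0
n=5: ⌈2214/647⌉−⌈1845/647⌉ = 4−3 = 1  ← one
n=6: ⌈2583/647⌉−⌈2214/647⌉ = 4−4 = 0
n=7: ⌈2952/647⌉−⌈2583/647⌉ = 5−4 = 1  ← one
n=8: ⌈3321/647⌉−⌈2952/647⌉ = 6−5 = 1  ← one
n=9: ⌈3690/647⌉−⌈3321/647⌉ = 6−6 = 0
n=10: ⌈4059/647⌉−⌈3690/647⌉ = 7−6 = 1  ← one
n=11: ⌈4428/647⌉−⌈4059/647⌉ = 7−7 = 0
n=12: ⌈4797/647⌉−⌈4428/647⌉ = 8−7 = 1  ← one
positions of the first 8 ones: 0 1 3 5 7 8 10 12

0 1 3 5 7 8 10 12


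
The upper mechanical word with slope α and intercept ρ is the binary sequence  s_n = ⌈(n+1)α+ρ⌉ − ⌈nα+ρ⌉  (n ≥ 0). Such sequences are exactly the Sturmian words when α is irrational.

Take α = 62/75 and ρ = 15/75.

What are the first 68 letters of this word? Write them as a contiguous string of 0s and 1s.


n=0: ⌈(1·62+15)/75⌉ − ⌈(0·62+15)/75⌉ = ⌈77/75⌉ − ⌈15/75⌉ = 2 − 1 = 1
n=1: ⌈(2·62+15)/75⌉ − ⌈(1·62+15)/75⌉ = ⌈139/75⌉ − ⌈77/75⌉ = 2 − 2 = 0
n=2: ⌈(3·62+15)/75⌉ − ⌈(2·62+15)/75⌉ = ⌈201/75⌉ − ⌈139/75⌉ = 3 − 2 = 1
n=3: ⌈(4·62+15)/75⌉ − ⌈(3·62+15)/75⌉ = ⌈263/75⌉ − ⌈201/75⌉ = 4 − 3 = 1
n=4: ⌈(5·62+15)/75⌉ − ⌈(4·62+15)/75⌉ = ⌈325/75⌉ − ⌈263/75⌉ = 5 − 4 = 1
n=5: ⌈(6·62+15)/75⌉ − ⌈(5·62+15)/75⌉ = ⌈387/75⌉ − ⌈325/75⌉ = 6 − 5 = 1
n=6: ⌈(7·62+15)/75⌉ − ⌈(6·62+15)/75⌉ = ⌈449/75⌉ − ⌈387/75⌉ = 6 − 6 = 0
n=7: ⌈(8·62+15)/75⌉ − ⌈(7·62+15)/75⌉ = ⌈511/75⌉ − ⌈449/75⌉ = 7 − 6 = 1
n=8: ⌈(9·62+15)/75⌉ − ⌈(8·62+15)/75⌉ = ⌈573/75⌉ − ⌈511/75⌉ = 8 − 7 = 1
n=9: ⌈(10·62+15)/75⌉ − ⌈(9·62+15)/75⌉ = ⌈635/75⌉ − ⌈573/75⌉ = 9 − 8 = 1
n=10: ⌈(11·62+15)/75⌉ − ⌈(10·62+15)/75⌉ = ⌈697/75⌉ − ⌈635/75⌉ = 10 − 9 = 1
n=11: ⌈(12·62+15)/75⌉ − ⌈(11·62+15)/75⌉ = ⌈759/75⌉ − ⌈697/75⌉ = 11 − 10 = 1
n=12: ⌈(13·62+15)/75⌉ − ⌈(12·62+15)/75⌉ = ⌈821/75⌉ − ⌈759/75⌉ = 11 − 11 = 0
n=13: ⌈(14·62+15)/75⌉ − ⌈(13·62+15)/75⌉ = ⌈883/75⌉ − ⌈821/75⌉ = 12 − 11 = 1
n=14: ⌈(15·62+15)/75⌉ − ⌈(14·62+15)/75⌉ = ⌈945/75⌉ − ⌈883/75⌉ = 13 − 12 = 1
n=15: ⌈(16·62+15)/75⌉ − ⌈(15·62+15)/75⌉ = ⌈1007/75⌉ − ⌈945/75⌉ = 14 − 13 = 1
n=16: ⌈(17·62+15)/75⌉ − ⌈(16·62+15)/75⌉ = ⌈1069/75⌉ − ⌈1007/75⌉ = 15 − 14 = 1
n=17: ⌈(18·62+15)/75⌉ − ⌈(17·62+15)/75⌉ = ⌈1131/75⌉ − ⌈1069/75⌉ = 16 − 15 = 1
n=18: ⌈(19·62+15)/75⌉ − ⌈(18·62+15)/75⌉ = ⌈1193/75⌉ − ⌈1131/75⌉ = 16 − 16 = 0
n=19: ⌈(20·62+15)/75⌉ − ⌈(19·62+15)/75⌉ = ⌈1255/75⌉ − ⌈1193/75⌉ = 17 − 16 = 1
n=20: ⌈(21·62+15)/75⌉ − ⌈(20·62+15)/75⌉ = ⌈1317/75⌉ − ⌈1255/75⌉ = 18 − 17 = 1
n=21: ⌈(22·62+15)/75⌉ − ⌈(21·62+15)/75⌉ = ⌈1379/75⌉ − ⌈1317/75⌉ = 19 − 18 = 1
n=22: ⌈(23·62+15)/75⌉ − ⌈(22·62+15)/75⌉ = ⌈1441/75⌉ − ⌈1379/75⌉ = 20 − 19 = 1
n=23: ⌈(24·62+15)/75⌉ − ⌈(23·62+15)/75⌉ = ⌈1503/75⌉ − ⌈1441/75⌉ = 21 − 20 = 1
n=24: ⌈(25·62+15)/75⌉ − ⌈(24·62+15)/75⌉ = ⌈1565/75⌉ − ⌈1503/75⌉ = 21 − 21 = 0
n=25: ⌈(26·62+15)/75⌉ − ⌈(25·62+15)/75⌉ = ⌈1627/75⌉ − ⌈1565/75⌉ = 22 − 21 = 1
n=26: ⌈(27·62+15)/75⌉ − ⌈(26·62+15)/75⌉ = ⌈1689/75⌉ − ⌈1627/75⌉ = 23 − 22 = 1
n=27: ⌈(28·62+15)/75⌉ − ⌈(27·62+15)/75⌉ = ⌈1751/75⌉ − ⌈1689/75⌉ = 24 − 23 = 1
n=28: ⌈(29·62+15)/75⌉ − ⌈(28·62+15)/75⌉ = ⌈1813/75⌉ − ⌈1751/75⌉ = 25 − 24 = 1
n=29: ⌈(30·62+15)/75⌉ − ⌈(29·62+15)/75⌉ = ⌈1875/75⌉ − ⌈1813/75⌉ = 25 − 25 = 0
n=30: ⌈(31·62+15)/75⌉ − ⌈(30·62+15)/75⌉ = ⌈1937/75⌉ − ⌈1875/75⌉ = 26 − 25 = 1
n=31: ⌈(32·62+15)/75⌉ − ⌈(31·62+15)/75⌉ = ⌈1999/75⌉ − ⌈1937/75⌉ = 27 − 26 = 1
n=32: ⌈(33·62+15)/75⌉ − ⌈(32·62+15)/75⌉ = ⌈2061/75⌉ − ⌈1999/75⌉ = 28 − 27 = 1
n=33: ⌈(34·62+15)/75⌉ − ⌈(33·62+15)/75⌉ = ⌈2123/75⌉ − ⌈2061/75⌉ = 29 − 28 = 1
n=34: ⌈(35·62+15)/75⌉ − ⌈(34·62+15)/75⌉ = ⌈2185/75⌉ − ⌈2123/75⌉ = 30 − 29 = 1
n=35: ⌈(36·62+15)/75⌉ − ⌈(35·62+15)/75⌉ = ⌈2247/75⌉ − ⌈2185/75⌉ = 30 − 30 = 0
n=36: ⌈(37·62+15)/75⌉ − ⌈(36·62+15)/75⌉ = ⌈2309/75⌉ − ⌈2247/75⌉ = 31 − 30 = 1
n=37: ⌈(38·62+15)/75⌉ − ⌈(37·62+15)/75⌉ = ⌈2371/75⌉ − ⌈2309/75⌉ = 32 − 31 = 1
n=38: ⌈(39·62+15)/75⌉ − ⌈(38·62+15)/75⌉ = ⌈2433/75⌉ − ⌈2371/75⌉ = 33 − 32 = 1
n=39: ⌈(40·62+15)/75⌉ − ⌈(39·62+15)/75⌉ = ⌈2495/75⌉ − ⌈2433/75⌉ = 34 − 33 = 1
n=40: ⌈(41·62+15)/75⌉ − ⌈(40·62+15)/75⌉ = ⌈2557/75⌉ − ⌈2495/75⌉ = 35 − 34 = 1
n=41: ⌈(42·62+15)/75⌉ − ⌈(41·62+15)/75⌉ = ⌈2619/75⌉ − ⌈2557/75⌉ = 35 − 35 = 0
n=42: ⌈(43·62+15)/75⌉ − ⌈(42·62+15)/75⌉ = ⌈2681/75⌉ − ⌈2619/75⌉ = 36 − 35 = 1
n=43: ⌈(44·62+15)/75⌉ − ⌈(43·62+15)/75⌉ = ⌈2743/75⌉ − ⌈2681/75⌉ = 37 − 36 = 1
n=44: ⌈(45·62+15)/75⌉ − ⌈(44·62+15)/75⌉ = ⌈2805/75⌉ − ⌈2743/75⌉ = 38 − 37 = 1
n=45: ⌈(46·62+15)/75⌉ − ⌈(45·62+15)/75⌉ = ⌈2867/75⌉ − ⌈2805/75⌉ = 39 − 38 = 1
n=46: ⌈(47·62+15)/75⌉ − ⌈(46·62+15)/75⌉ = ⌈2929/75⌉ − ⌈2867/75⌉ = 40 − 39 = 1
n=47: ⌈(48·62+15)/75⌉ − ⌈(47·62+15)/75⌉ = ⌈2991/75⌉ − ⌈2929/75⌉ = 40 − 40 = 0
n=48: ⌈(49·62+15)/75⌉ − ⌈(48·62+15)/75⌉ = ⌈3053/75⌉ − ⌈2991/75⌉ = 41 − 40 = 1
n=49: ⌈(50·62+15)/75⌉ − ⌈(49·62+15)/75⌉ = ⌈3115/75⌉ − ⌈3053/75⌉ = 42 − 41 = 1
n=50: ⌈(51·62+15)/75⌉ − ⌈(50·62+15)/75⌉ = ⌈3177/75⌉ − ⌈3115/75⌉ = 43 − 42 = 1
n=51: ⌈(52·62+15)/75⌉ − ⌈(51·62+15)/75⌉ = ⌈3239/75⌉ − ⌈3177/75⌉ = 44 − 43 = 1
n=52: ⌈(53·62+15)/75⌉ − ⌈(52·62+15)/75⌉ = ⌈3301/75⌉ − ⌈3239/75⌉ = 45 − 44 = 1
n=53: ⌈(54·62+15)/75⌉ − ⌈(53·62+15)/75⌉ = ⌈3363/75⌉ − ⌈3301/75⌉ = 45 − 45 = 0
n=54: ⌈(55·62+15)/75⌉ − ⌈(54·62+15)/75⌉ = ⌈3425/75⌉ − ⌈3363/75⌉ = 46 − 45 = 1
n=55: ⌈(56·62+15)/75⌉ − ⌈(55·62+15)/75⌉ = ⌈3487/75⌉ − ⌈3425/75⌉ = 47 − 46 = 1
n=56: ⌈(57·62+15)/75⌉ − ⌈(56·62+15)/75⌉ = ⌈3549/75⌉ − ⌈3487/75⌉ = 48 − 47 = 1
n=57: ⌈(58·62+15)/75⌉ − ⌈(57·62+15)/75⌉ = ⌈3611/75⌉ − ⌈3549/75⌉ = 49 − 48 = 1
n=58: ⌈(59·62+15)/75⌉ − ⌈(58·62+15)/75⌉ = ⌈3673/75⌉ − ⌈3611/75⌉ = 49 − 49 = 0
n=59: ⌈(60·62+15)/75⌉ − ⌈(59·62+15)/75⌉ = ⌈3735/75⌉ − ⌈3673/75⌉ = 50 − 49 = 1
n=60: ⌈(61·62+15)/75⌉ − ⌈(60·62+15)/75⌉ = ⌈3797/75⌉ − ⌈3735/75⌉ = 51 − 50 = 1
n=61: ⌈(62·62+15)/75⌉ − ⌈(61·62+15)/75⌉ = ⌈3859/75⌉ − ⌈3797/75⌉ = 52 − 51 = 1
n=62: ⌈(63·62+15)/75⌉ − ⌈(62·62+15)/75⌉ = ⌈3921/75⌉ − ⌈3859/75⌉ = 53 − 52 = 1
n=63: ⌈(64·62+15)/75⌉ − ⌈(63·62+15)/75⌉ = ⌈3983/75⌉ − ⌈3921/75⌉ = 54 − 53 = 1
n=64: ⌈(65·62+15)/75⌉ − ⌈(64·62+15)/75⌉ = ⌈4045/75⌉ − ⌈3983/75⌉ = 54 − 54 = 0
n=65: ⌈(66·62+15)/75⌉ − ⌈(65·62+15)/75⌉ = ⌈4107/75⌉ − ⌈4045/75⌉ = 55 − 54 = 1
n=66: ⌈(67·62+15)/75⌉ − ⌈(66·62+15)/75⌉ = ⌈4169/75⌉ − ⌈4107/75⌉ = 56 − 55 = 1
n=67: ⌈(68·62+15)/75⌉ − ⌈(67·62+15)/75⌉ = ⌈4231/75⌉ − ⌈4169/75⌉ = 57 − 56 = 1

10111101111101111101111101111011111011111011111011111011110111110111


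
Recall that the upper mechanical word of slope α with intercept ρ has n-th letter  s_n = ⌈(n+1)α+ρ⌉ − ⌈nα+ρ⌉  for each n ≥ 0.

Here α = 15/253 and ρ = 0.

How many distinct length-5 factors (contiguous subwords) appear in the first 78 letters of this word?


6

t_n = ⌈(n·15)/253⌉ for n = 0 … 78:
  n=0…9: ⌈0/253⌉=0 ⌈15/253⌉=1 ⌈30/253⌉=1 ⌈45/253⌉=1 ⌈60/253⌉=1 ⌈75/253⌉=1 ⌈90/253⌉=1 ⌈105/253⌉=1 ⌈120/253⌉=1 ⌈135/253⌉=1
  n=10…19: ⌈150/253⌉=1 ⌈165/253⌉=1 ⌈180/253⌉=1 ⌈195/253⌉=1 ⌈210/253⌉=1 ⌈225/253⌉=1 ⌈240/253⌉=1 ⌈255/253⌉=2 ⌈270/253⌉=2 ⌈285/253⌉=2
  n=20…29: ⌈300/253⌉=2 ⌈315/253⌉=2 ⌈330/253⌉=2 ⌈345/253⌉=2 ⌈360/253⌉=2 ⌈375/253⌉=2 ⌈390/253⌉=2 ⌈405/253⌉=2 ⌈420/253⌉=2 ⌈435/253⌉=2
  n=30…39: ⌈450/253⌉=2 ⌈465/253⌉=2 ⌈480/253⌉=2 ⌈495/253⌉=2 ⌈510/253⌉=3 ⌈525/253⌉=3 ⌈540/253⌉=3 ⌈555/253⌉=3 ⌈570/253⌉=3 ⌈585/253⌉=3
  n=40…49: ⌈600/253⌉=3 ⌈615/253⌉=3 ⌈630/253⌉=3 ⌈645/253⌉=3 ⌈660/253⌉=3 ⌈675/253⌉=3 ⌈690/253⌉=3 ⌈705/253⌉=3 ⌈720/253⌉=3 ⌈735/253⌉=3
  n=50…59: ⌈750/253⌉=3 ⌈765/253⌉=4 ⌈780/253⌉=4 ⌈795/253⌉=4 ⌈810/253⌉=4 ⌈825/253⌉=4 ⌈840/253⌉=4 ⌈855/253⌉=4 ⌈870/253⌉=4 ⌈885/253⌉=4
  n=60…69: ⌈900/253⌉=4 ⌈915/253⌉=4 ⌈930/253⌉=4 ⌈945/253⌉=4 ⌈960/253⌉=4 ⌈975/253⌉=4 ⌈990/253⌉=4 ⌈1005/253⌉=4 ⌈1020/253⌉=5 ⌈1035/253⌉=5
  n=70…78: ⌈1050/253⌉=5 ⌈1065/253⌉=5 ⌈1080/253⌉=5 ⌈1095/253⌉=5 ⌈1110/253⌉=5 ⌈1125/253⌉=5 ⌈1140/253⌉=5 ⌈1155/253⌉=5 ⌈1170/253⌉=5
s_n = t_(n+1) − t_n for n = 0 … 77 gives
prefix = 100000000000000010000000000000000100000000000000001000000000000000010000000000
slide a length-5 window over [0..4] … [73..77] (74 windows); first occurrence of each distinct factor:
  [  0..  4] 10000
  [  1..  5] 00000
  [ 12.. 16] 00001
  [ 13.. 17] 00010
  [ 14.. 18] 00100
  [ 15.. 19] 01000
  (the other 68 windows repeat one of these)
distinct factors: {00000, 00001, 00010, 00100, 01000, 10000}
count = 6  (Sturmian bound for length 5 is 6)


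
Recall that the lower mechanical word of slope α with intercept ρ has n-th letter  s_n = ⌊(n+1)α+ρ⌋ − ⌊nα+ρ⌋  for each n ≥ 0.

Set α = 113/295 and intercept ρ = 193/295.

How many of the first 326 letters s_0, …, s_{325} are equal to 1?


125

#1s = Σ_{n=0}^{325} s_n = Σ_{n=0}^{325} (⌊(n+1)α+ρ⌋ − ⌊nα+ρ⌋)
the sum telescopes: every ⌊nα+ρ⌋ with 0 < n < 326 appears once with + and once with −, leaving ⌊326α+ρ⌋ − ⌊0·α+ρ⌋
326α + ρ = (326·113 + 193) / 295 = 37031/295
ρ = 193/295
⌊37031/295⌋ = 125,  ⌊193/295⌋ = 0
#1s = 125 − 0 = 125


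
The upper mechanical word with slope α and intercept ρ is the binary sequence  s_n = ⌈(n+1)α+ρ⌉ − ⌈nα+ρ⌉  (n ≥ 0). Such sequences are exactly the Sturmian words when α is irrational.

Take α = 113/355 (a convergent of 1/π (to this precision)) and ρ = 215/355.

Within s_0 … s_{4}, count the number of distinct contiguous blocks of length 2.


3

t_n = ⌈(n·113+215)/355⌉ for n = 0 … 5:
  n=0…5: ⌈215/355⌉=1 ⌈328/355⌉=1 ⌈441/355⌉=2 ⌈554/355⌉=2 ⌈667/355⌉=2 ⌈780/355⌉=3
s_n = t_(n+1) − t_n for n = 0 … 4 gives
prefix = 01001
slide a length-2 window over [0..1] … [3..4] (4 windows); first occurrence of each distinct factor:
  [  0..  1] 01
  [  1..  2] 10
  [  2..  3] 00
  (the other 1 window repeats one of these)
distinct factors: {00, 01, 10}
count = 3  (Sturmian bound for length 2 is 3)


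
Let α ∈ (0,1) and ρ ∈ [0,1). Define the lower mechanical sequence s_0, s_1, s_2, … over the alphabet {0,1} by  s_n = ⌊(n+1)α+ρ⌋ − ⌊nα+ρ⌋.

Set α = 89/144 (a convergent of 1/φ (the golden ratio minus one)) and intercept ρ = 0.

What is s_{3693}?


1

(n+1)α + ρ = (3694·89) / 144 = 328766/144
nα + ρ     = (3693·89) / 144 = 328677/144
⌊328766/144⌋ = 2283,  ⌊328677/144⌋ = 2282
s_{3693} = 2283 − 2282 = 1


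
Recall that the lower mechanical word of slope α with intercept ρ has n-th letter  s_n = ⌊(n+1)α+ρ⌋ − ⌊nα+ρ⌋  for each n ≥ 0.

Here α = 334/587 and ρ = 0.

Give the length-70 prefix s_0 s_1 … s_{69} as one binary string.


n=0: ⌊(1·334)/587⌋ − ⌊(0·334)/587⌋ = ⌊334/587⌋ − ⌊0/587⌋ = 0 − 0 = 0
n=1: ⌊(2·334)/587⌋ − ⌊(1·334)/587⌋ = ⌊668/587⌋ − ⌊334/587⌋ = 1 − 0 = 1
n=2: ⌊(3·334)/587⌋ − ⌊(2·334)/587⌋ = ⌊1002/587⌋ − ⌊668/587⌋ = 1 − 1 = 0
n=3: ⌊(4·334)/587⌋ − ⌊(3·334)/587⌋ = ⌊1336/587⌋ − ⌊1002/587⌋ = 2 − 1 = 1
n=4: ⌊(5·334)/587⌋ − ⌊(4·334)/587⌋ = ⌊1670/587⌋ − ⌊1336/587⌋ = 2 − 2 = 0
n=5: ⌊(6·334)/587⌋ − ⌊(5·334)/587⌋ = ⌊2004/587⌋ − ⌊1670/587⌋ = 3 − 2 = 1
n=6: ⌊(7·334)/587⌋ − ⌊(6·334)/587⌋ = ⌊2338/587⌋ − ⌊2004/587⌋ = 3 − 3 = 0
n=7: ⌊(8·334)/587⌋ − ⌊(7·334)/587⌋ = ⌊2672/587⌋ − ⌊2338/587⌋ = 4 − 3 = 1
n=8: ⌊(9·334)/587⌋ − ⌊(8·334)/587⌋ = ⌊3006/587⌋ − ⌊2672/587⌋ = 5 − 4 = 1
n=9: ⌊(10·334)/587⌋ − ⌊(9·334)/587⌋ = ⌊3340/587⌋ − ⌊3006/587⌋ = 5 − 5 = 0
n=10: ⌊(11·334)/587⌋ − ⌊(10·334)/587⌋ = ⌊3674/587⌋ − ⌊3340/587⌋ = 6 − 5 = 1
n=11: ⌊(12·334)/587⌋ − ⌊(11·334)/587⌋ = ⌊4008/587⌋ − ⌊3674/587⌋ = 6 − 6 = 0
n=12: ⌊(13·334)/587⌋ − ⌊(12·334)/587⌋ = ⌊4342/587⌋ − ⌊4008/587⌋ = 7 − 6 = 1
n=13: ⌊(14·334)/587⌋ − ⌊(13·334)/587⌋ = ⌊4676/587⌋ − ⌊4342/587⌋ = 7 − 7 = 0
n=14: ⌊(15·334)/587⌋ − ⌊(14·334)/587⌋ = ⌊5010/587⌋ − ⌊4676/587⌋ = 8 − 7 = 1
n=15: ⌊(16·334)/587⌋ − ⌊(15·334)/587⌋ = ⌊5344/587⌋ − ⌊5010/587⌋ = 9 − 8 = 1
n=16: ⌊(17·334)/587⌋ − ⌊(16·334)/587⌋ = ⌊5678/587⌋ − ⌊5344/587⌋ = 9 − 9 = 0
n=17: ⌊(18·334)/587⌋ − ⌊(17·334)/587⌋ = ⌊6012/587⌋ − ⌊5678/587⌋ = 10 − 9 = 1
n=18: ⌊(19·334)/587⌋ − ⌊(18·334)/587⌋ = ⌊6346/587⌋ − ⌊6012/587⌋ = 10 − 10 = 0
n=19: ⌊(20·334)/587⌋ − ⌊(19·334)/587⌋ = ⌊6680/587⌋ − ⌊6346/587⌋ = 11 − 10 = 1
n=20: ⌊(21·334)/587⌋ − ⌊(20·334)/587⌋ = ⌊7014/587⌋ − ⌊6680/587⌋ = 11 − 11 = 0
n=21: ⌊(22·334)/587⌋ − ⌊(21·334)/587⌋ = ⌊7348/587⌋ − ⌊7014/587⌋ = 12 − 11 = 1
n=22: ⌊(23·334)/587⌋ − ⌊(22·334)/587⌋ = ⌊7682/587⌋ − ⌊7348/587⌋ = 13 − 12 = 1
n=23: ⌊(24·334)/587⌋ − ⌊(23·334)/587⌋ = ⌊8016/587⌋ − ⌊7682/587⌋ = 13 − 13 = 0
n=24: ⌊(25·334)/587⌋ − ⌊(24·334)/587⌋ = ⌊8350/587⌋ − ⌊8016/587⌋ = 14 − 13 = 1
n=25: ⌊(26·334)/587⌋ − ⌊(25·334)/587⌋ = ⌊8684/587⌋ − ⌊8350/587⌋ = 14 − 14 = 0
n=26: ⌊(27·334)/587⌋ − ⌊(26·334)/587⌋ = ⌊9018/587⌋ − ⌊8684/587⌋ = 15 − 14 = 1
n=27: ⌊(28·334)/587⌋ − ⌊(27·334)/587⌋ = ⌊9352/587⌋ − ⌊9018/587⌋ = 15 − 15 = 0
n=28: ⌊(29·334)/587⌋ − ⌊(28·334)/587⌋ = ⌊9686/587⌋ − ⌊9352/587⌋ = 16 − 15 = 1
n=29: ⌊(30·334)/587⌋ − ⌊(29·334)/587⌋ = ⌊10020/587⌋ − ⌊9686/587⌋ = 17 − 16 = 1
n=30: ⌊(31·334)/587⌋ − ⌊(30·334)/587⌋ = ⌊10354/587⌋ − ⌊10020/587⌋ = 17 − 17 = 0
n=31: ⌊(32·334)/587⌋ − ⌊(31·334)/587⌋ = ⌊10688/587⌋ − ⌊10354/587⌋ = 18 − 17 = 1
n=32: ⌊(33·334)/587⌋ − ⌊(32·334)/587⌋ = ⌊11022/587⌋ − ⌊10688/587⌋ = 18 − 18 = 0
n=33: ⌊(34·334)/587⌋ − ⌊(33·334)/587⌋ = ⌊11356/587⌋ − ⌊11022/587⌋ = 19 − 18 = 1
n=34: ⌊(35·334)/587⌋ − ⌊(34·334)/587⌋ = ⌊11690/587⌋ − ⌊11356/587⌋ = 19 − 19 = 0
n=35: ⌊(36·334)/587⌋ − ⌊(35·334)/587⌋ = ⌊12024/587⌋ − ⌊11690/587⌋ = 20 − 19 = 1
n=36: ⌊(37·334)/587⌋ − ⌊(36·334)/587⌋ = ⌊12358/587⌋ − ⌊12024/587⌋ = 21 − 20 = 1
n=37: ⌊(38·334)/587⌋ − ⌊(37·334)/587⌋ = ⌊12692/587⌋ − ⌊12358/587⌋ = 21 − 21 = 0
n=38: ⌊(39·334)/587⌋ − ⌊(38·334)/587⌋ = ⌊13026/587⌋ − ⌊12692/587⌋ = 22 − 21 = 1
n=39: ⌊(40·334)/587⌋ − ⌊(39·334)/587⌋ = ⌊13360/587⌋ − ⌊13026/587⌋ = 22 − 22 = 0
n=40: ⌊(41·334)/587⌋ − ⌊(40·334)/587⌋ = ⌊13694/587⌋ − ⌊13360/587⌋ = 23 − 22 = 1
n=41: ⌊(42·334)/587⌋ − ⌊(41·334)/587⌋ = ⌊14028/587⌋ − ⌊13694/587⌋ = 23 − 23 = 0
n=42: ⌊(43·334)/587⌋ − ⌊(42·334)/587⌋ = ⌊14362/587⌋ − ⌊14028/587⌋ = 24 − 23 = 1
n=43: ⌊(44·334)/587⌋ − ⌊(43·334)/587⌋ = ⌊14696/587⌋ − ⌊14362/587⌋ = 25 − 24 = 1
n=44: ⌊(45·334)/587⌋ − ⌊(44·334)/587⌋ = ⌊15030/587⌋ − ⌊14696/587⌋ = 25 − 25 = 0
n=45: ⌊(46·334)/587⌋ − ⌊(45·334)/587⌋ = ⌊15364/587⌋ − ⌊15030/587⌋ = 26 − 25 = 1
n=46: ⌊(47·334)/587⌋ − ⌊(46·334)/587⌋ = ⌊15698/587⌋ − ⌊15364/587⌋ = 26 − 26 = 0
n=47: ⌊(48·334)/587⌋ − ⌊(47·334)/587⌋ = ⌊16032/587⌋ − ⌊15698/587⌋ = 27 − 26 = 1
n=48: ⌊(49·334)/587⌋ − ⌊(48·334)/587⌋ = ⌊16366/587⌋ − ⌊16032/587⌋ = 27 − 27 = 0
n=49: ⌊(50·334)/587⌋ − ⌊(49·334)/587⌋ = ⌊16700/587⌋ − ⌊16366/587⌋ = 28 − 27 = 1
n=50: ⌊(51·334)/587⌋ − ⌊(50·334)/587⌋ = ⌊17034/587⌋ − ⌊16700/587⌋ = 29 − 28 = 1
n=51: ⌊(52·334)/587⌋ − ⌊(51·334)/587⌋ = ⌊17368/587⌋ − ⌊17034/587⌋ = 29 − 29 = 0
n=52: ⌊(53·334)/587⌋ − ⌊(52·334)/587⌋ = ⌊17702/587⌋ − ⌊17368/587⌋ = 30 − 29 = 1
n=53: ⌊(54·334)/587⌋ − ⌊(53·334)/587⌋ = ⌊18036/587⌋ − ⌊17702/587⌋ = 30 − 30 = 0
n=54: ⌊(55·334)/587⌋ − ⌊(54·334)/587⌋ = ⌊18370/587⌋ − ⌊18036/587⌋ = 31 − 30 = 1
n=55: ⌊(56·334)/587⌋ − ⌊(55·334)/587⌋ = ⌊18704/587⌋ − ⌊18370/587⌋ = 31 − 31 = 0
n=56: ⌊(57·334)/587⌋ − ⌊(56·334)/587⌋ = ⌊19038/587⌋ − ⌊18704/587⌋ = 32 − 31 = 1
n=57: ⌊(58·334)/587⌋ − ⌊(57·334)/587⌋ = ⌊19372/587⌋ − ⌊19038/587⌋ = 33 − 32 = 1
n=58: ⌊(59·334)/587⌋ − ⌊(58·334)/587⌋ = ⌊19706/587⌋ − ⌊19372/587⌋ = 33 − 33 = 0
n=59: ⌊(60·334)/587⌋ − ⌊(59·334)/587⌋ = ⌊20040/587⌋ − ⌊19706/587⌋ = 34 − 33 = 1
n=60: ⌊(61·334)/587⌋ − ⌊(60·334)/587⌋ = ⌊20374/587⌋ − ⌊20040/587⌋ = 34 − 34 = 0
n=61: ⌊(62·334)/587⌋ − ⌊(61·334)/587⌋ = ⌊20708/587⌋ − ⌊20374/587⌋ = 35 − 34 = 1
n=62: ⌊(63·334)/587⌋ − ⌊(62·334)/587⌋ = ⌊21042/587⌋ − ⌊20708/587⌋ = 35 − 35 = 0
n=63: ⌊(64·334)/587⌋ − ⌊(63·334)/587⌋ = ⌊21376/587⌋ − ⌊21042/587⌋ = 36 − 35 = 1
n=64: ⌊(65·334)/587⌋ − ⌊(64·334)/587⌋ = ⌊21710/587⌋ − ⌊21376/587⌋ = 36 − 36 = 0
n=65: ⌊(66·334)/587⌋ − ⌊(65·334)/587⌋ = ⌊22044/587⌋ − ⌊21710/587⌋ = 37 − 36 = 1
n=66: ⌊(67·334)/587⌋ − ⌊(66·334)/587⌋ = ⌊22378/587⌋ − ⌊22044/587⌋ = 38 − 37 = 1
n=67: ⌊(68·334)/587⌋ − ⌊(67·334)/587⌋ = ⌊22712/587⌋ − ⌊22378/587⌋ = 38 − 38 = 0
n=68: ⌊(69·334)/587⌋ − ⌊(68·334)/587⌋ = ⌊23046/587⌋ − ⌊22712/587⌋ = 39 − 38 = 1
n=69: ⌊(70·334)/587⌋ − ⌊(69·334)/587⌋ = ⌊23380/587⌋ − ⌊23046/587⌋ = 39 − 39 = 0

0101010110101011010101101010110101011010101101010110101011010101011010
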